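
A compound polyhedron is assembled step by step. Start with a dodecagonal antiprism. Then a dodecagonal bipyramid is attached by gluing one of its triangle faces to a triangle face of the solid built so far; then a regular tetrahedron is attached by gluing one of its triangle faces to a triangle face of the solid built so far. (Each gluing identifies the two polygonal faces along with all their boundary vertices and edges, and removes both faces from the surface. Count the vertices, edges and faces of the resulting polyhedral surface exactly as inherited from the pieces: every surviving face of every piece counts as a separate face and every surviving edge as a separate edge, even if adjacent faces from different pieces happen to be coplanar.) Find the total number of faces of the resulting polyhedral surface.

A dodecagonal antiprism: V=24, E=48, F=26.
Attach a dodecagonal bipyramid (V=14, E=36, F=24) along a 3-gon: merge 3 vertices and 3 edges, delete both glued faces → V=35, E=81, F=48.
Attach a regular tetrahedron (V=4, E=6, F=4) along a 3-gon: merge 3 vertices and 3 edges, delete both glued faces → V=36, E=84, F=50.
Check: V − E + F = 36 − 84 + 50 = 2.

50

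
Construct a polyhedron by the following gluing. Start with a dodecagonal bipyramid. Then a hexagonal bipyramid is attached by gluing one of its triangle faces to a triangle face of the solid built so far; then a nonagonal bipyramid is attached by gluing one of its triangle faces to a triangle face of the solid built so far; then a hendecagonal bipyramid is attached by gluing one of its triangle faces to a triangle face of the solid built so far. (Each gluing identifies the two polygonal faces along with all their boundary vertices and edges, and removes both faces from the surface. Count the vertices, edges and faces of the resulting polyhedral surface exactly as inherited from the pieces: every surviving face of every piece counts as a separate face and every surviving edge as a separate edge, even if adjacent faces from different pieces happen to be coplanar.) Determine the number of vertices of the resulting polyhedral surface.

A dodecagonal bipyramid: V=14, E=36, F=24.
Attach a hexagonal bipyramid (V=8, E=18, F=12) along a 3-gon: merge 3 vertices and 3 edges, delete both glued faces → V=19, E=51, F=34.
Attach a nonagonal bipyramid (V=11, E=27, F=18) along a 3-gon: merge 3 vertices and 3 edges, delete both glued faces → V=27, E=75, F=50.
Attach a hendecagonal bipyramid (V=13, E=33, F=22) along a 3-gon: merge 3 vertices and 3 edges, delete both glued faces → V=37, E=105, F=70.
Check: V − E + F = 37 − 105 + 70 = 2.

37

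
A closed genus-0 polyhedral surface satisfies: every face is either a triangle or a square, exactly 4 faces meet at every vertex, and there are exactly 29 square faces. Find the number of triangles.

Let x be the number of triangles; then F = 29 + x.
Edge–face incidences: 2E = 4·29 + 3·x = 116 + 3x.
Every vertex has degree 4, so 4V = 2E.
Euler: V − E + F = 2 ⇒ (2E)/4 − E + (29 + x) = 2.
Multiply by 8: 2·(2E) − 4·(2E) + 8·(29 + x) = 16, i.e. 232 + 8x − 2·(116 + 3x) = 16.
Collecting terms: 2x = 16, so x = 8.
Then 2E = 116 + 3·8 = 140, so E = 70, V = 2E/4 = 35, F = 29 + 8 = 37.

8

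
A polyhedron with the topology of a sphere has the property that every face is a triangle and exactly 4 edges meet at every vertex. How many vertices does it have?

6

Each face has 3 edges and each edge borders two faces, so 2E = 3F.
Each vertex has degree 4, so 4V = 2E and hence V = 3F/4.
Euler: V − E + F = 2 ⇒ (3F/4) − (3F/2) + F = 2.
Multiply by 8: (6 − 12 + 8)F = 16, i.e. 2F = 16.
So F = 8, E = 3·8/2 = 12, V = 3·8/4 = 6.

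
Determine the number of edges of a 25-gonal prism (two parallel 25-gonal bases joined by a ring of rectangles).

A prism on an n-gon has two n-gon bases and n rectangular sides: V = 2·25 = 50, E = 3·25 = 75, F = 25 + 2 = 27.
Check: V − E + F = 50 − 75 + 27 = 2.

75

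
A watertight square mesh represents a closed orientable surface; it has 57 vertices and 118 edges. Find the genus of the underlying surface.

2

Every face is a square and each edge borders two faces, so 4F = 2·118, giving F = 59.
χ = V − E + F = 57 − 118 + 59 = -2.
For a closed orientable surface χ = 2 − 2g, so g = (2 − (-2))/2 = 2.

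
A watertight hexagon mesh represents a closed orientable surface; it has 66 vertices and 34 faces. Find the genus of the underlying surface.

Every face is a hexagon, so 2E = 6·34 = 204, giving E = 102.
χ = V − E + F = 66 − 102 + 34 = -2.
For a closed orientable surface χ = 2 − 2g, so g = (2 − (-2))/2 = 2.

2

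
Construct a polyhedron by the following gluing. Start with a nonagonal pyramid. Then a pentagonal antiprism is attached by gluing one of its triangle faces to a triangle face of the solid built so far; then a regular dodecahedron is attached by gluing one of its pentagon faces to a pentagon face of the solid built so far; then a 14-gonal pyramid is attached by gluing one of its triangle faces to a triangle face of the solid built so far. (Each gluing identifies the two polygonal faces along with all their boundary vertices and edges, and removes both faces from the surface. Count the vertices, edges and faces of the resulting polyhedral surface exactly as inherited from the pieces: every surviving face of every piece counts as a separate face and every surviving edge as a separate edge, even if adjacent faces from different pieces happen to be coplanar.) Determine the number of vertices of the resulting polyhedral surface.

A nonagonal pyramid: V=10, E=18, F=10.
Attach a pentagonal antiprism (V=10, E=20, F=12) along a 3-gon: merge 3 vertices and 3 edges, delete both glued faces → V=17, E=35, F=20.
Attach a regular dodecahedron (V=20, E=30, F=12) along a 5-gon: merge 5 vertices and 5 edges, delete both glued faces → V=32, E=60, F=30.
Attach a 14-gonal pyramid (V=15, E=28, F=15) along a 3-gon: merge 3 vertices and 3 edges, delete both glued faces → V=44, E=85, F=43.
Check: V − E + F = 44 − 85 + 43 = 2.

44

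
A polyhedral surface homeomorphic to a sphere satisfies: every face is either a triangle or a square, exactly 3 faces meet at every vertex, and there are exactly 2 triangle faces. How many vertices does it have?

6

Let x be the number of squares; then F = 2 + x.
Edge–face incidences: 2E = 3·2 + 4·x = 6 + 4x.
Every vertex has degree 3, so 3V = 2E.
Euler: V − E + F = 2 ⇒ (2E)/3 − E + (2 + x) = 2.
Multiply by 6: 2·(2E) − 3·(2E) + 6·(2 + x) = 12, i.e. 12 + 6x − (6 + 4x) = 12.
Collecting terms: 2x + 6 = 12, so 2x = 6, so x = 3.
Then 2E = 6 + 4·3 = 18, so E = 9, V = 2E/3 = 6, F = 2 + 3 = 5.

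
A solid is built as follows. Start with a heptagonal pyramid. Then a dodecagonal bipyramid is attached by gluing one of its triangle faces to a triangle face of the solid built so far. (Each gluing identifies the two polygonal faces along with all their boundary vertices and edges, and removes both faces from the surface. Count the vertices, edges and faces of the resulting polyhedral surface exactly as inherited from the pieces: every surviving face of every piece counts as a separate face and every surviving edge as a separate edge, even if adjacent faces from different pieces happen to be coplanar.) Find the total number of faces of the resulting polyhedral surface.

30

A heptagonal pyramid: V=8, E=14, F=8.
Attach a dodecagonal bipyramid (V=14, E=36, F=24) along a 3-gon: merge 3 vertices and 3 edges, delete both glued faces → V=19, E=47, F=30.
Check: V − E + F = 19 − 47 + 30 = 2.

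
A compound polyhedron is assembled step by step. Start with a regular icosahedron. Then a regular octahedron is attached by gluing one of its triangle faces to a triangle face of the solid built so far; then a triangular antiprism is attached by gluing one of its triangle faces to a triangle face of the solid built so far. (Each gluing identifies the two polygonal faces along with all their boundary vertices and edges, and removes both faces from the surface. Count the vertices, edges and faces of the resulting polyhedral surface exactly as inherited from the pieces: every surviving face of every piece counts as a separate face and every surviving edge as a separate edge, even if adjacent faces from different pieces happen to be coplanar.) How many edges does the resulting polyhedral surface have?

48

A regular icosahedron: V=12, E=30, F=20.
Attach a regular octahedron (V=6, E=12, F=8) along a 3-gon: merge 3 vertices and 3 edges, delete both glued faces → V=15, E=39, F=26.
Attach a triangular antiprism (V=6, E=12, F=8) along a 3-gon: merge 3 vertices and 3 edges, delete both glued faces → V=18, E=48, F=32.
Check: V − E + F = 18 − 48 + 32 = 2.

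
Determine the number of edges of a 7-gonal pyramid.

14

A pyramid on an n-gon base has one n-gon and n triangles: V = 7 + 1 = 8, E = 2·7 = 14, F = 7 + 1 = 8.
Check: V − E + F = 8 − 14 + 8 = 2.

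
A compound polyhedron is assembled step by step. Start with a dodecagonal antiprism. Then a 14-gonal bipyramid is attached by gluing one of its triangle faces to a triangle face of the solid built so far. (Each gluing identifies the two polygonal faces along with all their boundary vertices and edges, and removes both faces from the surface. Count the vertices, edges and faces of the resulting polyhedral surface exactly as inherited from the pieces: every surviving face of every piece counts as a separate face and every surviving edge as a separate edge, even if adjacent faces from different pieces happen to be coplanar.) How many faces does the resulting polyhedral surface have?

A dodecagonal antiprism: V=24, E=48, F=26.
Attach a 14-gonal bipyramid (V=16, E=42, F=28) along a 3-gon: merge 3 vertices and 3 edges, delete both glued faces → V=37, E=87, F=52.
Check: V − E + F = 37 − 87 + 52 = 2.

52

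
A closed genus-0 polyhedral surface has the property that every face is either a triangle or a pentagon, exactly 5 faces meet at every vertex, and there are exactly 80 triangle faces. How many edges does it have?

Let x be the number of pentagons; then F = 80 + x.
Edge–face incidences: 2E = 3·80 + 5·x = 240 + 5x.
Every vertex has degree 5, so 5V = 2E.
Euler: V − E + F = 2 ⇒ (2E)/5 − E + (80 + x) = 2.
Multiply by 10: 2·(2E) − 5·(2E) + 10·(80 + x) = 20, i.e. 800 + 10x − 3·(240 + 5x) = 20.
Collecting terms: −5x + 80 = 20, so −5x = −60, so x = 12.
Then 2E = 240 + 5·12 = 300, so E = 150, V = 2E/5 = 60, F = 80 + 12 = 92.

150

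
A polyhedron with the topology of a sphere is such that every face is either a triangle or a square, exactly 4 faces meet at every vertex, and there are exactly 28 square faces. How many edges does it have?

68

Let x be the number of triangles; then F = 28 + x.
Edge–face incidences: 2E = 4·28 + 3·x = 112 + 3x.
Every vertex has degree 4, so 4V = 2E.
Euler: V − E + F = 2 ⇒ (2E)/4 − E + (28 + x) = 2.
Multiply by 8: 2·(2E) − 4·(2E) + 8·(28 + x) = 16, i.e. 224 + 8x − 2·(112 + 3x) = 16.
Collecting terms: 2x = 16, so x = 8.
Then 2E = 112 + 3·8 = 136, so E = 68, V = 2E/4 = 34, F = 28 + 8 = 36.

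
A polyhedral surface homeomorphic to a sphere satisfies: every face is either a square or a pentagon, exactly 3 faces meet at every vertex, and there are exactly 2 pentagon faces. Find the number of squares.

5

Let x be the number of squares; then F = 2 + x.
Edge–face incidences: 2E = 5·2 + 4·x = 10 + 4x.
Every vertex has degree 3, so 3V = 2E.
Euler: V − E + F = 2 ⇒ (2E)/3 − E + (2 + x) = 2.
Multiply by 6: 2·(2E) − 3·(2E) + 6·(2 + x) = 12, i.e. 12 + 6x − (10 + 4x) = 12.
Collecting terms: 2x + 2 = 12, so 2x = 10, so x = 5.
Then 2E = 10 + 4·5 = 30, so E = 15, V = 2E/3 = 10, F = 2 + 5 = 7.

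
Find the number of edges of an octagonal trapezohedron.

32

The n-trapezohedron (dual of the n-antiprism) has V = 2·8 + 2 = 18, E = 4·8 = 32, F = 2·8 = 16.
Check: V − E + F = 18 − 32 + 16 = 2.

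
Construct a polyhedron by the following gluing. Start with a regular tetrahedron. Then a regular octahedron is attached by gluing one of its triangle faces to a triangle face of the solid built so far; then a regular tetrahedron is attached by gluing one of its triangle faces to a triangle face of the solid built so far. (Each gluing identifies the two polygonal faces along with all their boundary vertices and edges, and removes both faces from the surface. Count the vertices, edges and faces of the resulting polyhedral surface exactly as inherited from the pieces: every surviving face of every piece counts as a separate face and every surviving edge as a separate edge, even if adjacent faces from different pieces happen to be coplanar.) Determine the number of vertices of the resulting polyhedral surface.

A regular tetrahedron: V=4, E=6, F=4.
Attach a regular octahedron (V=6, E=12, F=8) along a 3-gon: merge 3 vertices and 3 edges, delete both glued faces → V=7, E=15, F=10.
Attach a regular tetrahedron (V=4, E=6, F=4) along a 3-gon: merge 3 vertices and 3 edges, delete both glued faces → V=8, E=18, F=12.
Check: V − E + F = 8 − 18 + 12 = 2.

8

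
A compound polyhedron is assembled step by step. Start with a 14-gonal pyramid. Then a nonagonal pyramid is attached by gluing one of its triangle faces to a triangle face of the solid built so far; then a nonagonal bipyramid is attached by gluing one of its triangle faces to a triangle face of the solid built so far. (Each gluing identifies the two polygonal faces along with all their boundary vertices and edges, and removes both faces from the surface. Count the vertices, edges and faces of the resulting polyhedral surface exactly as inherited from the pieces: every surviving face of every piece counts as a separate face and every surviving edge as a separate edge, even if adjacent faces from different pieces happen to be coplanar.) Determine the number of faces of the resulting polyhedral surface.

A 14-gonal pyramid: V=15, E=28, F=15.
Attach a nonagonal pyramid (V=10, E=18, F=10) along a 3-gon: merge 3 vertices and 3 edges, delete both glued faces → V=22, E=43, F=23.
Attach a nonagonal bipyramid (V=11, E=27, F=18) along a 3-gon: merge 3 vertices and 3 edges, delete both glued faces → V=30, E=67, F=39.
Check: V − E + F = 30 − 67 + 39 = 2.

39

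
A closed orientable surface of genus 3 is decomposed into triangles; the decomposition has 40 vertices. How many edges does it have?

132

χ = 2 − 2·3 = -4, and every face is a triangle so 3F = 2E.
V − E + F = -4 with E = 3F/2 gives 40 − (3/2 − 1)·F = -4, so F = 88 and E = 132.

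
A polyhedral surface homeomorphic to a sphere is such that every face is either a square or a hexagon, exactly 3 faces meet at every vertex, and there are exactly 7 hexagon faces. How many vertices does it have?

Let x be the number of squares; then F = 7 + x.
Edge–face incidences: 2E = 6·7 + 4·x = 42 + 4x.
Every vertex has degree 3, so 3V = 2E.
Euler: V − E + F = 2 ⇒ (2E)/3 − E + (7 + x) = 2.
Multiply by 6: 2·(2E) − 3·(2E) + 6·(7 + x) = 12, i.e. 42 + 6x − (42 + 4x) = 12.
Collecting terms: 2x = 12, so x = 6.
Then 2E = 42 + 4·6 = 66, so E = 33, V = 2E/3 = 22, F = 7 + 6 = 13.

22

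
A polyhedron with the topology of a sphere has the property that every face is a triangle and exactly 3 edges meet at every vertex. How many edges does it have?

Each face has 3 edges and each edge borders two faces, so 2E = 3F.
Each vertex has degree 3, so 3V = 2E and hence V = 3F/3.
Euler: V − E + F = 2 ⇒ (3F/3) − (3F/2) + F = 2.
Multiply by 6: (6 − 9 + 6)F = 12, i.e. 3F = 12.
So F = 4, E = 3·4/2 = 6, V = 3·4/3 = 4.

6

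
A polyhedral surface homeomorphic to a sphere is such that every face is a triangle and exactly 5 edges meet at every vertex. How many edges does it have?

Each face has 3 edges and each edge borders two faces, so 2E = 3F.
Each vertex has degree 5, so 5V = 2E and hence V = 3F/5.
Euler: V − E + F = 2 ⇒ (3F/5) − (3F/2) + F = 2.
Multiply by 10: (6 − 15 + 10)F = 20, i.e. 1F = 20.
So F = 20, E = 3·20/2 = 30, V = 3·20/5 = 12.

30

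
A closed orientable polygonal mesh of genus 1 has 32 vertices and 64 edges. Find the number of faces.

For a closed orientable surface of genus 1, χ = 2 − 2·1 = 0.
F = 0 − V + E = 0 − 32 + 64 = 32.

32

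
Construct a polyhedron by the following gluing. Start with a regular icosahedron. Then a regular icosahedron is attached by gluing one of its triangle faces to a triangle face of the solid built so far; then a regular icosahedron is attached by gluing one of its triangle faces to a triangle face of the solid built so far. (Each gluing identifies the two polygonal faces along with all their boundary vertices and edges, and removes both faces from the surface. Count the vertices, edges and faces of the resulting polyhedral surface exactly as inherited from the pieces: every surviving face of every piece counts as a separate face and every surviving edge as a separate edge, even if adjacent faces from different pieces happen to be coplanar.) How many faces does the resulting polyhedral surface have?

56

A regular icosahedron: V=12, E=30, F=20.
Attach a regular icosahedron (V=12, E=30, F=20) along a 3-gon: merge 3 vertices and 3 edges, delete both glued faces → V=21, E=57, F=38.
Attach a regular icosahedron (V=12, E=30, F=20) along a 3-gon: merge 3 vertices and 3 edges, delete both glued faces → V=30, E=84, F=56.
Check: V − E + F = 30 − 84 + 56 = 2.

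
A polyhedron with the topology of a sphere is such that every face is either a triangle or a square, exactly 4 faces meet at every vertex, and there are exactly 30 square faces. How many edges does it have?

Let x be the number of triangles; then F = 30 + x.
Edge–face incidences: 2E = 4·30 + 3·x = 120 + 3x.
Every vertex has degree 4, so 4V = 2E.
Euler: V − E + F = 2 ⇒ (2E)/4 − E + (30 + x) = 2.
Multiply by 8: 2·(2E) − 4·(2E) + 8·(30 + x) = 16, i.e. 240 + 8x − 2·(120 + 3x) = 16.
Collecting terms: 2x = 16, so x = 8.
Then 2E = 120 + 3·8 = 144, so E = 72, V = 2E/4 = 36, F = 30 + 8 = 38.

72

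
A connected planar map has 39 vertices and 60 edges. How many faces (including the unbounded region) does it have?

Euler's formula for a connected plane graph: V − E + F = 2, so F = 2 − 39 + 60 = 23.

23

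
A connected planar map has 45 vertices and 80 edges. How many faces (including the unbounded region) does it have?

37

Euler's formula for a connected plane graph: V − E + F = 2, so F = 2 − 45 + 80 = 37.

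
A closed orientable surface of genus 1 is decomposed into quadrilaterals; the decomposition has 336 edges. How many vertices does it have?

168

χ = 2 − 2·1 = 0, and every face is a square so 4F = 2E.
F = 2E/4 = 168. Then V = 0 + E − F = 0 + 336 − 168 = 168.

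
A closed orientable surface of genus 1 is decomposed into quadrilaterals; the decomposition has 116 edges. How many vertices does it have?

58

χ = 2 − 2·1 = 0, and every face is a square so 4F = 2E.
F = 2E/4 = 58. Then V = 0 + E − F = 0 + 116 − 58 = 58.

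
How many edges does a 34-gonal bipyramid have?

A bipyramid over an n-gon has 2n triangular faces and n + 2 vertices: V = 34 + 2 = 36, E = 3·34 = 102, F = 2·34 = 68.

102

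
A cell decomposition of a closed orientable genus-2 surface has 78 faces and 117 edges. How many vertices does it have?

37

For a closed orientable surface of genus 2, χ = 2 − 2·2 = -2.
V = -2 + E − F = -2 + 117 − 78 = 37.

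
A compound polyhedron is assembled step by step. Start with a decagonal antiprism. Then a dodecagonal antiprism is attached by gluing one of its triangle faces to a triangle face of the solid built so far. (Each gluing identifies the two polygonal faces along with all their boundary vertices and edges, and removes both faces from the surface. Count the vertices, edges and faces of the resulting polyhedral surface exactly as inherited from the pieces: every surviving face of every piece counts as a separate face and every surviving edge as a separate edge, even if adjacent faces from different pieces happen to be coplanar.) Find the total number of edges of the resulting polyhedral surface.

85

A decagonal antiprism: V=20, E=40, F=22.
Attach a dodecagonal antiprism (V=24, E=48, F=26) along a 3-gon: merge 3 vertices and 3 edges, delete both glued faces → V=41, E=85, F=46.
Check: V − E + F = 41 − 85 + 46 = 2.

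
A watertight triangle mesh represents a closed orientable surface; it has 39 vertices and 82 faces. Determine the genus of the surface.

2

Every face is a triangle, so 2E = 3·82 = 246, giving E = 123.
χ = V − E + F = 39 − 123 + 82 = -2.
For a closed orientable surface χ = 2 − 2g, so g = (2 − (-2))/2 = 2.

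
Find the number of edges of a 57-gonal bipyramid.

171

A bipyramid over an n-gon has 2n triangular faces and n + 2 vertices: V = 57 + 2 = 59, E = 3·57 = 171, F = 2·57 = 114.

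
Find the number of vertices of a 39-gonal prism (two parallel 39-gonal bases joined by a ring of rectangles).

78

A prism on an n-gon has two n-gon bases and n rectangular sides: V = 2·39 = 78, E = 3·39 = 117, F = 39 + 2 = 41.
Check: V − E + F = 78 − 117 + 41 = 2.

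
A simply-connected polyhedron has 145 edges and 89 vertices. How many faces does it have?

58

Here V − E + F = 2.
F = 2 − V + E = 2 − 89 + 145 = 58.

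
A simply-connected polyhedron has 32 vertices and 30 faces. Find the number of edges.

Here V − E + F = 2.
E = V + F − (2) = 32 + 30 − (2) = 60.

60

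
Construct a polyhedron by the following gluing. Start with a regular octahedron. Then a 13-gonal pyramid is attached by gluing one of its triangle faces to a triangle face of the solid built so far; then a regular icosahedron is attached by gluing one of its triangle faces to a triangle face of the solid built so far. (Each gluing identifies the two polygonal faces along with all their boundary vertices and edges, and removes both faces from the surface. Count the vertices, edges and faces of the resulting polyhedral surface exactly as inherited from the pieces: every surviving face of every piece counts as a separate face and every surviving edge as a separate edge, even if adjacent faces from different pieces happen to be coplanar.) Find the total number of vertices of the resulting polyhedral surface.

A regular octahedron: V=6, E=12, F=8.
Attach a 13-gonal pyramid (V=14, E=26, F=14) along a 3-gon: merge 3 vertices and 3 edges, delete both glued faces → V=17, E=35, F=20.
Attach a regular icosahedron (V=12, E=30, F=20) along a 3-gon: merge 3 vertices and 3 edges, delete both glued faces → V=26, E=62, F=38.
Check: V − E + F = 26 − 62 + 38 = 2.

26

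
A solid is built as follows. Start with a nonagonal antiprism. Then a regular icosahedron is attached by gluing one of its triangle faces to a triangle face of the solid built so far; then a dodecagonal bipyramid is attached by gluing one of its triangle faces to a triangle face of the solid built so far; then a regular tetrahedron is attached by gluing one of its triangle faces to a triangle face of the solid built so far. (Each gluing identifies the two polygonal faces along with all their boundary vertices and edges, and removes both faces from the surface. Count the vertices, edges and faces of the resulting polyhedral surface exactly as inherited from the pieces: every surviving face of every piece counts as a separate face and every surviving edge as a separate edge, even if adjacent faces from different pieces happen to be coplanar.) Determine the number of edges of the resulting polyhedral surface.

A nonagonal antiprism: V=18, E=36, F=20.
Attach a regular icosahedron (V=12, E=30, F=20) along a 3-gon: merge 3 vertices and 3 edges, delete both glued faces → V=27, E=63, F=38.
Attach a dodecagonal bipyramid (V=14, E=36, F=24) along a 3-gon: merge 3 vertices and 3 edges, delete both glued faces → V=38, E=96, F=60.
Attach a regular tetrahedron (V=4, E=6, F=4) along a 3-gon: merge 3 vertices and 3 edges, delete both glued faces → V=39, E=99, F=62.
Check: V − E + F = 39 − 99 + 62 = 2.

99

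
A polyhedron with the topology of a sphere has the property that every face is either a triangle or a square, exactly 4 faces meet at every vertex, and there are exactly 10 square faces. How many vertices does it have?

Let x be the number of triangles; then F = 10 + x.
Edge–face incidences: 2E = 4·10 + 3·x = 40 + 3x.
Every vertex has degree 4, so 4V = 2E.
Euler: V − E + F = 2 ⇒ (2E)/4 − E + (10 + x) = 2.
Multiply by 8: 2·(2E) − 4·(2E) + 8·(10 + x) = 16, i.e. 80 + 8x − 2·(40 + 3x) = 16.
Collecting terms: 2x = 16, so x = 8.
Then 2E = 40 + 3·8 = 64, so E = 32, V = 2E/4 = 16, F = 10 + 8 = 18.

16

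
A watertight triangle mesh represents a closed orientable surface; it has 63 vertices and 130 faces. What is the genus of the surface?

Every face is a triangle, so 2E = 3·130 = 390, giving E = 195.
χ = V − E + F = 63 − 195 + 130 = -2.
For a closed orientable surface χ = 2 − 2g, so g = (2 − (-2))/2 = 2.

2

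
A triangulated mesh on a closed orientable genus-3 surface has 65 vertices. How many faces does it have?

χ = 2 − 2·3 = -4, and every face is a triangle so 3F = 2E.
V − E + F = -4 with E = 3F/2 gives 65 − (3/2 − 1)·F = -4, so F = 138 and E = 207.

138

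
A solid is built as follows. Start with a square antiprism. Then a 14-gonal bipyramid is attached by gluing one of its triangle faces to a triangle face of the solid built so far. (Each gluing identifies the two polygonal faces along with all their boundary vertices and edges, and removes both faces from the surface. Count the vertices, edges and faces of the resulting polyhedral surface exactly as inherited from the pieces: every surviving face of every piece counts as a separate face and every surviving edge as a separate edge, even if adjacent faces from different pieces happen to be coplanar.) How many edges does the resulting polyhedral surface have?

55

A square antiprism: V=8, E=16, F=10.
Attach a 14-gonal bipyramid (V=16, E=42, F=28) along a 3-gon: merge 3 vertices and 3 edges, delete both glued faces → V=21, E=55, F=36.
Check: V − E + F = 21 − 55 + 36 = 2.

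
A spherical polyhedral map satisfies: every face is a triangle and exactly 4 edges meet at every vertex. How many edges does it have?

Each face has 3 edges and each edge borders two faces, so 2E = 3F.
Each vertex has degree 4, so 4V = 2E and hence V = 3F/4.
Euler: V − E + F = 2 ⇒ (3F/4) − (3F/2) + F = 2.
Multiply by 8: (6 − 12 + 8)F = 16, i.e. 2F = 16.
So F = 8, E = 3·8/2 = 12, V = 3·8/4 = 6.

12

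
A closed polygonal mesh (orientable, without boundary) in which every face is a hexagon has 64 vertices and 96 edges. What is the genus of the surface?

1

Every face is a hexagon and each edge borders two faces, so 6F = 2·96, giving F = 32.
χ = V − E + F = 64 − 96 + 32 = 0.
For a closed orientable surface χ = 2 − 2g, so g = (2 − (0))/2 = 1.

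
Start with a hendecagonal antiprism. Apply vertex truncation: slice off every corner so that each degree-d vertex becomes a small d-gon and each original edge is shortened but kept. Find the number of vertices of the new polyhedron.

88

The base solid has V = 22, E = 44, F = 24.
Truncation replaces each original edge-end by a new vertex, so V′ = 2E = 88.
Each original edge survives, and each old vertex of degree d contributes d new edges; summing degrees gives Σd = 2E, so E′ = E + 2E = 3E = 132.
Each original face survives and each original vertex becomes one new face: F′ = F + V = 46.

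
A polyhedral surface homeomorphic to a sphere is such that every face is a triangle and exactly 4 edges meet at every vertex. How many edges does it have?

Each face has 3 edges and each edge borders two faces, so 2E = 3F.
Each vertex has degree 4, so 4V = 2E and hence V = 3F/4.
Euler: V − E + F = 2 ⇒ (3F/4) − (3F/2) + F = 2.
Multiply by 8: (6 − 12 + 8)F = 16, i.e. 2F = 16.
So F = 8, E = 3·8/2 = 12, V = 3·8/4 = 6.

12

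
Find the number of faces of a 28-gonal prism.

30

A prism on an n-gon has two n-gon bases and n rectangular sides: V = 2·28 = 56, E = 3·28 = 84, F = 28 + 2 = 30.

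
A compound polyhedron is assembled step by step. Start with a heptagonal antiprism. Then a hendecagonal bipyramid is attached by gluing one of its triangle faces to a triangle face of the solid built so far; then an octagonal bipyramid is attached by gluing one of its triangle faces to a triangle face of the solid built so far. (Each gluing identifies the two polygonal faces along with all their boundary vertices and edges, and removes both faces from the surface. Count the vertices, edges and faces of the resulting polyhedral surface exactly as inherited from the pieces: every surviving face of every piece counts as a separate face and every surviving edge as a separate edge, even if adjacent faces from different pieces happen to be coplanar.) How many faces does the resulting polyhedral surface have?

A heptagonal antiprism: V=14, E=28, F=16.
Attach a hendecagonal bipyramid (V=13, E=33, F=22) along a 3-gon: merge 3 vertices and 3 edges, delete both glued faces → V=24, E=58, F=36.
Attach an octagonal bipyramid (V=10, E=24, F=16) along a 3-gon: merge 3 vertices and 3 edges, delete both glued faces → V=31, E=79, F=50.
Check: V − E + F = 31 − 79 + 50 = 2.

50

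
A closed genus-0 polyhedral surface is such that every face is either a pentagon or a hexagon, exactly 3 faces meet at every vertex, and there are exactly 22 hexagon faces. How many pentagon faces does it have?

Let x be the number of pentagons; then F = 22 + x.
Edge–face incidences: 2E = 6·22 + 5·x = 132 + 5x.
Every vertex has degree 3, so 3V = 2E.
Euler: V − E + F = 2 ⇒ (2E)/3 − E + (22 + x) = 2.
Multiply by 6: 2·(2E) − 3·(2E) + 6·(22 + x) = 12, i.e. 132 + 6x − (132 + 5x) = 12.
Collecting terms: x = 12.
Then 2E = 132 + 5·12 = 192, so E = 96, V = 2E/3 = 64, F = 22 + 12 = 34.

12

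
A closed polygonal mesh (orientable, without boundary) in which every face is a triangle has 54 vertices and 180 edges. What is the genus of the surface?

4

Every face is a triangle and each edge borders two faces, so 3F = 2·180, giving F = 120.
χ = V − E + F = 54 − 180 + 120 = -6.
For a closed orientable surface χ = 2 − 2g, so g = (2 − (-6))/2 = 4.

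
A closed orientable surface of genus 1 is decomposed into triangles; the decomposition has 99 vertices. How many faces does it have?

198

χ = 2 − 2·1 = 0, and every face is a triangle so 3F = 2E.
V − E + F = 0 with E = 3F/2 gives 99 − (3/2 − 1)·F = 0, so F = 198 and E = 297.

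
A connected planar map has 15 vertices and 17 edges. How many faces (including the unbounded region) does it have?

Euler's formula for a connected plane graph: V − E + F = 2, so F = 2 − 15 + 17 = 4.

4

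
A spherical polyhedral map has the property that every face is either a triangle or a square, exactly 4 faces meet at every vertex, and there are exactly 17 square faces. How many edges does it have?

46

Let x be the number of triangles; then F = 17 + x.
Edge–face incidences: 2E = 4·17 + 3·x = 68 + 3x.
Every vertex has degree 4, so 4V = 2E.
Euler: V − E + F = 2 ⇒ (2E)/4 − E + (17 + x) = 2.
Multiply by 8: 2·(2E) − 4·(2E) + 8·(17 + x) = 16, i.e. 136 + 8x − 2·(68 + 3x) = 16.
Collecting terms: 2x = 16, so x = 8.
Then 2E = 68 + 3·8 = 92, so E = 46, V = 2E/4 = 23, F = 17 + 8 = 25.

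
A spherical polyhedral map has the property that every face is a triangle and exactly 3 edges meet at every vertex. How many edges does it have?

Each face has 3 edges and each edge borders two faces, so 2E = 3F.
Each vertex has degree 3, so 3V = 2E and hence V = 3F/3.
Euler: V − E + F = 2 ⇒ (3F/3) − (3F/2) + F = 2.
Multiply by 6: (6 − 9 + 6)F = 12, i.e. 3F = 12.
So F = 4, E = 3·4/2 = 6, V = 3·4/3 = 4.

6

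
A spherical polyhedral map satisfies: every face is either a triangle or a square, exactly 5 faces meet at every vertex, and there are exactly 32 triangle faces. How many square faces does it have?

6

Let x be the number of squares; then F = 32 + x.
Edge–face incidences: 2E = 3·32 + 4·x = 96 + 4x.
Every vertex has degree 5, so 5V = 2E.
Euler: V − E + F = 2 ⇒ (2E)/5 − E + (32 + x) = 2.
Multiply by 10: 2·(2E) − 5·(2E) + 10·(32 + x) = 20, i.e. 320 + 10x − 3·(96 + 4x) = 20.
Collecting terms: −2x + 32 = 20, so −2x = −12, so x = 6.
Then 2E = 96 + 4·6 = 120, so E = 60, V = 2E/5 = 24, F = 32 + 6 = 38.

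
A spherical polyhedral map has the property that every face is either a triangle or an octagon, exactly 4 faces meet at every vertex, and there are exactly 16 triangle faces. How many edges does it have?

32

Let x be the number of octagons; then F = 16 + x.
Edge–face incidences: 2E = 3·16 + 8·x = 48 + 8x.
Every vertex has degree 4, so 4V = 2E.
Euler: V − E + F = 2 ⇒ (2E)/4 − E + (16 + x) = 2.
Multiply by 8: 2·(2E) − 4·(2E) + 8·(16 + x) = 16, i.e. 128 + 8x − 2·(48 + 8x) = 16.
Collecting terms: −8x + 32 = 16, so −8x = −16, so x = 2.
Then 2E = 48 + 8·2 = 64, so E = 32, V = 2E/4 = 16, F = 16 + 2 = 18.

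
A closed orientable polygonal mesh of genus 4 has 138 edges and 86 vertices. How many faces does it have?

46

For a closed orientable surface of genus 4, χ = 2 − 2·4 = -6.
F = -6 − V + E = -6 − 86 + 138 = 46.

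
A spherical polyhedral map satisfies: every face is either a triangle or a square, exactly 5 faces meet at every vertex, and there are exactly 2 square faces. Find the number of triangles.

24

Let x be the number of triangles; then F = 2 + x.
Edge–face incidences: 2E = 4·2 + 3·x = 8 + 3x.
Every vertex has degree 5, so 5V = 2E.
Euler: V − E + F = 2 ⇒ (2E)/5 − E + (2 + x) = 2.
Multiply by 10: 2·(2E) − 5·(2E) + 10·(2 + x) = 20, i.e. 20 + 10x − 3·(8 + 3x) = 20.
Collecting terms: x − 4 = 20, so x = 24.
Then 2E = 8 + 3·24 = 80, so E = 40, V = 2E/5 = 16, F = 2 + 24 = 26.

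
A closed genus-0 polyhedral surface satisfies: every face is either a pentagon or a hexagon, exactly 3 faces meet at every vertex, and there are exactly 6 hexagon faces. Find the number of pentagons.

12

Let x be the number of pentagons; then F = 6 + x.
Edge–face incidences: 2E = 6·6 + 5·x = 36 + 5x.
Every vertex has degree 3, so 3V = 2E.
Euler: V − E + F = 2 ⇒ (2E)/3 − E + (6 + x) = 2.
Multiply by 6: 2·(2E) − 3·(2E) + 6·(6 + x) = 12, i.e. 36 + 6x − (36 + 5x) = 12.
Collecting terms: x = 12.
Then 2E = 36 + 5·12 = 96, so E = 48, V = 2E/3 = 32, F = 6 + 12 = 18.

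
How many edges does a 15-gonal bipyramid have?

A bipyramid over an n-gon has 2n triangular faces and n + 2 vertices: V = 15 + 2 = 17, E = 3·15 = 45, F = 2·15 = 30.

45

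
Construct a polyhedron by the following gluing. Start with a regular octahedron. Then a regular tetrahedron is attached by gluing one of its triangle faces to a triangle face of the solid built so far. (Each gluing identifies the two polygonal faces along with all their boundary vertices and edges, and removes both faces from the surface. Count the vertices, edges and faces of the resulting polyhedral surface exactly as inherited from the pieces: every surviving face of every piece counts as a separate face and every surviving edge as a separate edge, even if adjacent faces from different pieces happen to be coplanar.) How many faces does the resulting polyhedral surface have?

10

A regular octahedron: V=6, E=12, F=8.
Attach a regular tetrahedron (V=4, E=6, F=4) along a 3-gon: merge 3 vertices and 3 edges, delete both glued faces → V=7, E=15, F=10.
Check: V − E + F = 7 − 15 + 10 = 2.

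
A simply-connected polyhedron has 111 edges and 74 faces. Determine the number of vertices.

Here V − E + F = 2.
V = 2 + E − F = 2 + 111 − 74 = 39.

39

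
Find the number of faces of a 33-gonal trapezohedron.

66

The n-trapezohedron (dual of the n-antiprism) has V = 2·33 + 2 = 68, E = 4·33 = 132, F = 2·33 = 66.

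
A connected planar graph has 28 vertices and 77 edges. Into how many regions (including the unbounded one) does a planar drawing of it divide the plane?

Euler's formula for a connected plane graph: V − E + F = 2, so F = 2 − 28 + 77 = 51.

51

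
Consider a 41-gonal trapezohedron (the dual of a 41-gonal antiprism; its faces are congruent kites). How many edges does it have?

The n-trapezohedron (dual of the n-antiprism) has V = 2·41 + 2 = 84, E = 4·41 = 164, F = 2·41 = 82.
Check: V − E + F = 84 − 164 + 82 = 2.

164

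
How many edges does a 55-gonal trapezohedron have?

220

The n-trapezohedron (dual of the n-antiprism) has V = 2·55 + 2 = 112, E = 4·55 = 220, F = 2·55 = 110.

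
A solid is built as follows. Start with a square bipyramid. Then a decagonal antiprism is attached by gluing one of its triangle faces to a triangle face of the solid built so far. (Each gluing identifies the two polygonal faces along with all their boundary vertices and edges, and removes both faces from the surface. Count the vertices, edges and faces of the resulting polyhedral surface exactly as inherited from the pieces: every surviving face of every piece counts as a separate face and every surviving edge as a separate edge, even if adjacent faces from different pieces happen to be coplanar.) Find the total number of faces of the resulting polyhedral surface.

28

A square bipyramid: V=6, E=12, F=8.
Attach a decagonal antiprism (V=20, E=40, F=22) along a 3-gon: merge 3 vertices and 3 edges, delete both glued faces → V=23, E=49, F=28.
Check: V − E + F = 23 − 49 + 28 = 2.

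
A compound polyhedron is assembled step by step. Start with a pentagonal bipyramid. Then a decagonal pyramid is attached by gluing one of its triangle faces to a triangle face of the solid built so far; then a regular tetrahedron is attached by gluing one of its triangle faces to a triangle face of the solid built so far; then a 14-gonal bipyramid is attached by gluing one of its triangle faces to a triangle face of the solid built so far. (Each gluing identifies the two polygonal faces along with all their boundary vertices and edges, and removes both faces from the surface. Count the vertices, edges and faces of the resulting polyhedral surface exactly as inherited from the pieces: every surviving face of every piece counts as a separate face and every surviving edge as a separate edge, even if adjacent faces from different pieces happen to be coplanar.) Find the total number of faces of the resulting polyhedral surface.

47

A pentagonal bipyramid: V=7, E=15, F=10.
Attach a decagonal pyramid (V=11, E=20, F=11) along a 3-gon: merge 3 vertices and 3 edges, delete both glued faces → V=15, E=32, F=19.
Attach a regular tetrahedron (V=4, E=6, F=4) along a 3-gon: merge 3 vertices and 3 edges, delete both glued faces → V=16, E=35, F=21.
Attach a 14-gonal bipyramid (V=16, E=42, F=28) along a 3-gon: merge 3 vertices and 3 edges, delete both glued faces → V=29, E=74, F=47.
Check: V − E + F = 29 − 74 + 47 = 2.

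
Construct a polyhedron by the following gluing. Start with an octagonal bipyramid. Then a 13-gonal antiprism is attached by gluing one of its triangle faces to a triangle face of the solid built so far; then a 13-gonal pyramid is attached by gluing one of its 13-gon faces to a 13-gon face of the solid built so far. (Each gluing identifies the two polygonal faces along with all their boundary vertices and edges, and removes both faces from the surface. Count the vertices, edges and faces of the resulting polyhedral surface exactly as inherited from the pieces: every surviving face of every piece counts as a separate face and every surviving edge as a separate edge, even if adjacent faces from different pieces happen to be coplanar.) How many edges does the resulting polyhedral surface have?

86

An octagonal bipyramid: V=10, E=24, F=16.
Attach a 13-gonal antiprism (V=26, E=52, F=28) along a 3-gon: merge 3 vertices and 3 edges, delete both glued faces → V=33, E=73, F=42.
Attach a 13-gonal pyramid (V=14, E=26, F=14) along a 13-gon: merge 13 vertices and 13 edges, delete both glued faces → V=34, E=86, F=54.
Check: V − E + F = 34 − 86 + 54 = 2.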